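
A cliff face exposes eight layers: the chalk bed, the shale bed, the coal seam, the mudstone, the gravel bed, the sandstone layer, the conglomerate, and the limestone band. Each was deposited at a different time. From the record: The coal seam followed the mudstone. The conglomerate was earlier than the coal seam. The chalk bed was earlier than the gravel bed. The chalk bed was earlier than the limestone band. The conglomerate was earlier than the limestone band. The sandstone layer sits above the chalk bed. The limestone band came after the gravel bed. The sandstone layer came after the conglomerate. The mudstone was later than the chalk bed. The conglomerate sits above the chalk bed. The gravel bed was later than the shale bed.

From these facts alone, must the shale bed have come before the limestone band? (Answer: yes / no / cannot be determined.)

yes

Chain the constraints: the shale bed → the gravel bed → the limestone band. Each link is directly stated, so the shale bed comes before the limestone band.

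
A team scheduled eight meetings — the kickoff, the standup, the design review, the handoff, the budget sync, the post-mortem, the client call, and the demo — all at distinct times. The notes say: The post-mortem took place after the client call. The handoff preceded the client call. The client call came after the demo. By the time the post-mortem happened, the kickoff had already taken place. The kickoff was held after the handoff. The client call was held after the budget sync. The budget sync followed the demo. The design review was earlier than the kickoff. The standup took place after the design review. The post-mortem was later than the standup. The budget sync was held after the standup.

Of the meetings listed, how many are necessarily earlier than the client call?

Directly stated before the client call: the budget sync, the demo, and the handoff.
The design review reaches the client call via the design review → the standup → the budget sync → the client call.
The standup reaches the client call via the standup → the budget sync → the client call.
No chain forces the post-mortem (or any of the others) ahead of the client call.
That's the budget sync, the demo, the design review, the handoff, and the standup — 5 in all.

5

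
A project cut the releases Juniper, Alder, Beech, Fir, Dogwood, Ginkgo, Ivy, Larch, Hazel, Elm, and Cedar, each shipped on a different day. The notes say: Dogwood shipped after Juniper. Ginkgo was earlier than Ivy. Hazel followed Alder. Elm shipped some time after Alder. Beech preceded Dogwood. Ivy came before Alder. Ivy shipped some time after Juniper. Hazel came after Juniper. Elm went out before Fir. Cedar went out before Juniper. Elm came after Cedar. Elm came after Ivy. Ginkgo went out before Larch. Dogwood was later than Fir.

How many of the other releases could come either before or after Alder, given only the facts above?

Forced before Alder: Cedar, Ginkgo, Ivy, and Juniper; forced after Alder: Dogwood, Elm, Fir, and Hazel.
That leaves Beech and Larch with no forced order relative to Alder — 2.

2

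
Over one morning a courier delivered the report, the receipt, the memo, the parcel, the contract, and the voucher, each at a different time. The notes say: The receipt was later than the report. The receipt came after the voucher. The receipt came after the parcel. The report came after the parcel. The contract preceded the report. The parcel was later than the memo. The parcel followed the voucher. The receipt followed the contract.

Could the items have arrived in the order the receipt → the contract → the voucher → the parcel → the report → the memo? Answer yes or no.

no

The constraints require the contract before the receipt, but in the proposed sequence the receipt appears ahead of the contract. That one violation is enough.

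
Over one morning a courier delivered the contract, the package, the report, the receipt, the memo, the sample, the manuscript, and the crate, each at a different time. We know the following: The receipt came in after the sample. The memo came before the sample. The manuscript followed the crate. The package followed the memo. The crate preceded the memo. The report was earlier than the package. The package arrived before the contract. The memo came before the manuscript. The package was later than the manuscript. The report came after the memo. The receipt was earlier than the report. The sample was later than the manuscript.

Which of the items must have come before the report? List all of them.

Directly stated before the report: the memo and the receipt.
The crate reaches the report via the crate → the memo → the report.
The manuscript reaches the report via the manuscript → the sample → the receipt → the report.
The sample reaches the report via the sample → the receipt → the report.
No chain forces the package (or any of the others) ahead of the report.

the crate, the manuscript, the memo, the receipt, the sample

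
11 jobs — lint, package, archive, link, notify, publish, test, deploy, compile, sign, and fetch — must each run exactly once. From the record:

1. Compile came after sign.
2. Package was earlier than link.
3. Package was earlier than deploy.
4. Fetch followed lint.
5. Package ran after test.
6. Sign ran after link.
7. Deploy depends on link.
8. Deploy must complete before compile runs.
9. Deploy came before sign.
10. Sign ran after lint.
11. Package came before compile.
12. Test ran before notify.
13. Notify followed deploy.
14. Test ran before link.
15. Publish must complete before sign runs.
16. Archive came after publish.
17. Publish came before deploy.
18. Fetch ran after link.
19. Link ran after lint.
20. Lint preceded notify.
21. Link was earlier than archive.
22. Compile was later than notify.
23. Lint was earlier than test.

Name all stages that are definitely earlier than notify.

deploy, link, lint, package, publish, test

Directly stated before notify: deploy, lint, and test.
Link reaches notify via link → deploy → notify.
Package reaches notify via package → deploy → notify.
Publish reaches notify via publish → deploy → notify.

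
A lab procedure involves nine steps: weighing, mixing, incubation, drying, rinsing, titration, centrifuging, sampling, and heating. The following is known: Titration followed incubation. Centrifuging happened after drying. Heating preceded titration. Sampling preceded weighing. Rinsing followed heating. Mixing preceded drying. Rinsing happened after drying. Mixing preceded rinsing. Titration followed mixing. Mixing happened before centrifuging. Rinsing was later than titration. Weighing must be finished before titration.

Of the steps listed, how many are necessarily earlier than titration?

Directly stated before titration: heating, incubation, mixing, and weighing.
Sampling reaches titration via sampling → weighing → titration.
That's heating, incubation, mixing, sampling, and weighing — 5 in all.

5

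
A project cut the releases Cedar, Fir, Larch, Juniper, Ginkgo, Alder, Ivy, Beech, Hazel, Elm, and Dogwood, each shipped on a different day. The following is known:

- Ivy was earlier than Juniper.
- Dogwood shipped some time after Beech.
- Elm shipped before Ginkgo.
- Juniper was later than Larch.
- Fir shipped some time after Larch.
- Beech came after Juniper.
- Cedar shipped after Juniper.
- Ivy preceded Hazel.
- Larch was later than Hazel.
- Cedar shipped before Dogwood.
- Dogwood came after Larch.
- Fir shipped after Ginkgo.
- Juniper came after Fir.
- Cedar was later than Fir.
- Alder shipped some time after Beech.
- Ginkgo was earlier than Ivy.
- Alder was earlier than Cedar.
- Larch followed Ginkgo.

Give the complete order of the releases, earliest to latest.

The constraints fix every adjacent pair, so only one ordering works:
Elm → Ginkgo → Ivy → Hazel → Larch → Fir → Juniper → Beech → Alder → Cedar → Dogwood.

Elm, Ginkgo, Ivy, Hazel, Larch, Fir, Juniper, Beech, Alder, Cedar, Dogwood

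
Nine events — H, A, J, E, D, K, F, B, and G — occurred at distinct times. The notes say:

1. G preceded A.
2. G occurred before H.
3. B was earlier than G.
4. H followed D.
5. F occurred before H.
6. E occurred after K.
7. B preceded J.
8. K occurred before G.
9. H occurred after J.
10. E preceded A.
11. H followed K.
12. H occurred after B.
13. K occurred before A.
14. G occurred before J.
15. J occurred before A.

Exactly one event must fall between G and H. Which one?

Tracing the constraints gives G → J → H, so J sits after G and before H.
No other event is forced both after G and before H.

J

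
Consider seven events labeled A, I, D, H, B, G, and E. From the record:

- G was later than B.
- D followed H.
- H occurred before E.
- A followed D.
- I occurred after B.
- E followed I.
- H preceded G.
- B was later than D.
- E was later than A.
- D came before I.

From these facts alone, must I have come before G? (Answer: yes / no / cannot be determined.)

No chain of stated constraints runs from I to G, and none runs from G to I either.
So the relative order of I and G is not fixed by the given facts.

cannot be determined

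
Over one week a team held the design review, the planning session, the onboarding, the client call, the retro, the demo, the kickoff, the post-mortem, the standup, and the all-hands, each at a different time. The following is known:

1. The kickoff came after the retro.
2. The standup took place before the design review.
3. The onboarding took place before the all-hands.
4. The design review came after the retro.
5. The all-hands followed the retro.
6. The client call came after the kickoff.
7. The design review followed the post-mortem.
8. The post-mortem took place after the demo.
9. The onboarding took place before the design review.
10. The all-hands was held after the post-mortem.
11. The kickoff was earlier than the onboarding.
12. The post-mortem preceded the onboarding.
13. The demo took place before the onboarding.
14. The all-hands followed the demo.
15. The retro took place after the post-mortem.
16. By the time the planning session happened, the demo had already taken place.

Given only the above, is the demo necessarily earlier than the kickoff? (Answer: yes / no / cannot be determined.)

Chain the constraints: the demo → the post-mortem → the retro → the kickoff. Each link is directly stated, so the demo comes before the kickoff.

yes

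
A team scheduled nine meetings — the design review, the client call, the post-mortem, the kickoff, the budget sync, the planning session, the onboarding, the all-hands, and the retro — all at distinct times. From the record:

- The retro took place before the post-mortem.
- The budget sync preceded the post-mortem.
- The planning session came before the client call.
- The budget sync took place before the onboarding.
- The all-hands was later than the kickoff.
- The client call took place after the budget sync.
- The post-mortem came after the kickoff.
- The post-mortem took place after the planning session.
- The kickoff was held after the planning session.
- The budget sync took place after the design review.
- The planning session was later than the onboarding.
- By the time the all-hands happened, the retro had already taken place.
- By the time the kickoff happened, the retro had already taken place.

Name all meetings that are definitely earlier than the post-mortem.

Directly stated before the post-mortem: the budget sync, the kickoff, the planning session, and the retro.
The design review reaches the post-mortem via the design review → the budget sync → the post-mortem.
The onboarding reaches the post-mortem via the onboarding → the planning session → the post-mortem.
No chain forces the all-hands (or any of the others) ahead of the post-mortem.

the budget sync, the design review, the kickoff, the onboarding, the planning session, the retro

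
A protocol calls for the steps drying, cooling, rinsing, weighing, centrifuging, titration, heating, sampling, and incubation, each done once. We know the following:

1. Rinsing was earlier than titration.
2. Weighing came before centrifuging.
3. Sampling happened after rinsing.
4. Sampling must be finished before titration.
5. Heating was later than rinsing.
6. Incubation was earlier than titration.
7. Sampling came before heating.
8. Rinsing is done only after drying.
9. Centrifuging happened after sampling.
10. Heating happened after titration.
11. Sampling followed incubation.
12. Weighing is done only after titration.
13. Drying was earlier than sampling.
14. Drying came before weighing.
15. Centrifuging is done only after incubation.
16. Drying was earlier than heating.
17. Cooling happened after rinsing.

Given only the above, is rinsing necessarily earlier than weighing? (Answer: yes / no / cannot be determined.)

Chain the constraints: rinsing → titration → weighing. Each link is directly stated, so rinsing comes before weighing.

yes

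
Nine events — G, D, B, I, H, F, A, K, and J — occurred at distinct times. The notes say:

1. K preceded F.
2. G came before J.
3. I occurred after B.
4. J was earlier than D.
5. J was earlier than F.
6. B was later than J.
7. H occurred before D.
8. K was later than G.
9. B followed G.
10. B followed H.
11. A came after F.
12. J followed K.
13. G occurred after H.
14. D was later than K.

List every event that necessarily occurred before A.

Directly stated before A: F.
G reaches A via G → K → F → A.
H reaches A via H → G → K → F → A.
J reaches A via J → F → A.
Likewise K reaches A by chaining the stated constraints.
No chain forces B (or any of the others) ahead of A.

F, G, H, J, K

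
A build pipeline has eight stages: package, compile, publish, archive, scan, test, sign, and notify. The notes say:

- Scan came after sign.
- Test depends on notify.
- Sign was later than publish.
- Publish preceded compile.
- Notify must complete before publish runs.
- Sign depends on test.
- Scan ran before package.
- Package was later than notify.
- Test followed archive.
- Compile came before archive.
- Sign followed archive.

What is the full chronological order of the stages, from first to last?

notify, publish, compile, archive, test, sign, scan, package

The constraints fix every adjacent pair, so only one ordering works:
notify → publish → compile → archive → test → sign → scan → package.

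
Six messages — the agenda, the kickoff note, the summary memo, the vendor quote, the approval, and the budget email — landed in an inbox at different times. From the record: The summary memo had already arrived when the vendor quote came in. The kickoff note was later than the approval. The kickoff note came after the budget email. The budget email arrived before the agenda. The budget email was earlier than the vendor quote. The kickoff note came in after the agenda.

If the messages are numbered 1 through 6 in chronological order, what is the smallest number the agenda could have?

The budget email must come before the agenda — 1 forced predecessor.
Nothing else is forced ahead of the agenda, so its earliest slot is position 1 + 1 = 2.

2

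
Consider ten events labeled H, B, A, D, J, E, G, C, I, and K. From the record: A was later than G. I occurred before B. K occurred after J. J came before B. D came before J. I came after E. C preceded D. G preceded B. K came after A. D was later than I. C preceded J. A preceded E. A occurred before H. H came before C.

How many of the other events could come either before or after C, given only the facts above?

2

Forced before C: A, G, and H; forced after C: B, D, J, and K.
That leaves E and I with no forced order relative to C — 2.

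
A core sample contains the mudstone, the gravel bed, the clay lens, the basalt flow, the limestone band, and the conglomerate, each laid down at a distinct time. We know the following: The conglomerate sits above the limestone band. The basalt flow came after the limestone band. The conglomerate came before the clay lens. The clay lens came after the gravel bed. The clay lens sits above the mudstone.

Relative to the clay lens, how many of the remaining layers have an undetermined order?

Forced before the clay lens: the conglomerate, the gravel bed, the limestone band, and the mudstone.
That leaves the basalt flow with no forced order relative to the clay lens — 1.

1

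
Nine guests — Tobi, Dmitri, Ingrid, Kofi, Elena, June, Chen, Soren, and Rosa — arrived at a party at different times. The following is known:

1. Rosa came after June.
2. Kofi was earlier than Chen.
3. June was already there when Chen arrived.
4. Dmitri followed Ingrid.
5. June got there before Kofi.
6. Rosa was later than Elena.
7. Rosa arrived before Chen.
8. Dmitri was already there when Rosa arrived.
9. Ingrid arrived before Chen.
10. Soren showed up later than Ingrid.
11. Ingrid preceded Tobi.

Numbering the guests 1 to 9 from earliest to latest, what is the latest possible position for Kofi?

8

Kofi must come before Chen — 1 guest forced after them.
Everything else can be placed before Kofi in some valid order, so Kofi can sit as late as position 9 − 1 = 8.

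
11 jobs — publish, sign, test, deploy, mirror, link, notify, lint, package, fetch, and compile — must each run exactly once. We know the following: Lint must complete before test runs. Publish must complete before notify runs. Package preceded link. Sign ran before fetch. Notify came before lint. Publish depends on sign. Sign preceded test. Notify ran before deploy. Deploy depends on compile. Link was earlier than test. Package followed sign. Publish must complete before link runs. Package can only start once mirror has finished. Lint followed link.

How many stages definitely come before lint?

Directly stated before lint: link and notify.
Mirror reaches lint via mirror → package → link → lint.
Package reaches lint via package → link → lint.
Publish reaches lint via publish → notify → lint.
Likewise sign reaches lint by chaining the stated constraints.
That's link, mirror, notify, package, publish, and sign — 6 in all.

6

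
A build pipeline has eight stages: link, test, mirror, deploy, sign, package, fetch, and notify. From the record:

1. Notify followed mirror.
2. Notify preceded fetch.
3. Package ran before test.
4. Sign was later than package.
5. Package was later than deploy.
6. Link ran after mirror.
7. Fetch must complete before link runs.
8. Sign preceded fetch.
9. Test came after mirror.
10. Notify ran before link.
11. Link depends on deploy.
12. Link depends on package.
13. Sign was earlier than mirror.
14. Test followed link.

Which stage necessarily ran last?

test

Every other stage has a chain of constraints placing it before test, so test is last.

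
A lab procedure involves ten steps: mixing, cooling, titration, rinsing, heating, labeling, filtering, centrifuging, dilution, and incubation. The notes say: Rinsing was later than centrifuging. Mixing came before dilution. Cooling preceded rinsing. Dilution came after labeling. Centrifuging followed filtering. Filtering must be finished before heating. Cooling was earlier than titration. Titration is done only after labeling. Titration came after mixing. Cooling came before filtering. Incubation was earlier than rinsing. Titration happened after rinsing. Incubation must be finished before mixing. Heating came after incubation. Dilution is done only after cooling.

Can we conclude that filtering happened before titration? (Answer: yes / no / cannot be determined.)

Chain the constraints: filtering → centrifuging → rinsing → titration. Each link is directly stated, so filtering comes before titration.

yes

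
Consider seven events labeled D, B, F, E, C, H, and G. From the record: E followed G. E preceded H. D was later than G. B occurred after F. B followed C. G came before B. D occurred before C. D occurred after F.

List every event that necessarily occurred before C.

Directly stated before C: D.
F reaches C via F → D → C.
G reaches C via G → D → C.
No chain forces H (or any of the others) ahead of C.

D, F, G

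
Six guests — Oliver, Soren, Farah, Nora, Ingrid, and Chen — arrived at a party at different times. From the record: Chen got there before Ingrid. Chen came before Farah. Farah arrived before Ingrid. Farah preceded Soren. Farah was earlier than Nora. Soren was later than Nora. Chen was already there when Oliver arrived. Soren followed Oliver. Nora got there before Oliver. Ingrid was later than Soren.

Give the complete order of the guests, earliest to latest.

Chen, Farah, Nora, Oliver, Soren, Ingrid

The constraints fix every adjacent pair, so only one ordering works:
Chen → Farah → Nora → Oliver → Soren → Ingrid.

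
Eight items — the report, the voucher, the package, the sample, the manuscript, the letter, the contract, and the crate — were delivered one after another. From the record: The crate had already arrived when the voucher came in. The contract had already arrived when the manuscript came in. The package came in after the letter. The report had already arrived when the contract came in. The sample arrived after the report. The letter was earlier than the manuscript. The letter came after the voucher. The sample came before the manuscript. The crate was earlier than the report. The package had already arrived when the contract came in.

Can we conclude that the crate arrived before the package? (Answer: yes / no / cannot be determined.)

Chain the constraints: the crate → the voucher → the letter → the package. Each link is directly stated, so the crate comes before the package.

yes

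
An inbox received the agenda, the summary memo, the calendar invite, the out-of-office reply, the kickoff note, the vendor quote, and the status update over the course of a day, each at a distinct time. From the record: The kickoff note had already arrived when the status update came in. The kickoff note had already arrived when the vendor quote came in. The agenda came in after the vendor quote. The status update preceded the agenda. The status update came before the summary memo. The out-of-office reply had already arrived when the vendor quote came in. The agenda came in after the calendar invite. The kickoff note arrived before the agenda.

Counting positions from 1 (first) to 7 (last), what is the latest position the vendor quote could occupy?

6

The vendor quote must come before the agenda — 1 message forced after it.
Everything else can be placed before the vendor quote in some valid order, so the vendor quote can sit as late as position 7 − 1 = 6.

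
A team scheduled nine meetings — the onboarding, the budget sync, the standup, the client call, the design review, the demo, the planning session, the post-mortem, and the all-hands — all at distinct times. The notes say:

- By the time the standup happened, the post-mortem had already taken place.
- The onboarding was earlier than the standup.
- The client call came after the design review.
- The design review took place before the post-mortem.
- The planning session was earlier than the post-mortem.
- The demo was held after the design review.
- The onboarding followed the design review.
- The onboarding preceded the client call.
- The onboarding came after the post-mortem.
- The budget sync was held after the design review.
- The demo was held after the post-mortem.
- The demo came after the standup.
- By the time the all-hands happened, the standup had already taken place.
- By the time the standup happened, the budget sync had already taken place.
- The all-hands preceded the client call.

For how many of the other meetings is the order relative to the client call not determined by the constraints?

Forced before the client call: the all-hands, the budget sync, the design review, the onboarding, the planning session, the post-mortem, and the standup.
That leaves the demo with no forced order relative to the client call — 1.

1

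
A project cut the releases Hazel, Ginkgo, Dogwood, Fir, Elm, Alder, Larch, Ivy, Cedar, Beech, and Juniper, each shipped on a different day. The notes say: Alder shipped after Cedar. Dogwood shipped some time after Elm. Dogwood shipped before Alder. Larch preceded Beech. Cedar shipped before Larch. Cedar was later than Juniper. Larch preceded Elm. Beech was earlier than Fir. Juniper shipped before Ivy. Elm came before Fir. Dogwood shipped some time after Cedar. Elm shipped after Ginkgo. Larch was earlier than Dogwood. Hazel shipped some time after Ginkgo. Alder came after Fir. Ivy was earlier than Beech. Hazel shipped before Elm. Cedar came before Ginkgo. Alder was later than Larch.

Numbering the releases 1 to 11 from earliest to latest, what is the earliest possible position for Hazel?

4

Cedar, Ginkgo, and Juniper must all come before Hazel — 3 forced predecessors.
Nothing else is forced ahead of Hazel, so its earliest slot is position 3 + 1 = 4.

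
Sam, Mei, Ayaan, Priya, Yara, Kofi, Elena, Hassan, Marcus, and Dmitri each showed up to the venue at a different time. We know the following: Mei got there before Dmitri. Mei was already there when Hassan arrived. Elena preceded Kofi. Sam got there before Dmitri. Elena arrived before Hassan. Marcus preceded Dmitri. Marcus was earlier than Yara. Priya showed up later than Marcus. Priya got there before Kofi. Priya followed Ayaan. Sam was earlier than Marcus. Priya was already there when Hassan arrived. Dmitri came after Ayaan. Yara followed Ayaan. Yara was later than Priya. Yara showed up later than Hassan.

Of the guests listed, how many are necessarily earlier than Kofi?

Directly stated before Kofi: Elena and Priya.
Ayaan reaches Kofi via Ayaan → Priya → Kofi.
Marcus reaches Kofi via Marcus → Priya → Kofi.
Sam reaches Kofi via Sam → Marcus → Priya → Kofi.
No chain forces Mei (or any of the others) ahead of Kofi.
That's Ayaan, Elena, Marcus, Priya, and Sam — 5 in all.

5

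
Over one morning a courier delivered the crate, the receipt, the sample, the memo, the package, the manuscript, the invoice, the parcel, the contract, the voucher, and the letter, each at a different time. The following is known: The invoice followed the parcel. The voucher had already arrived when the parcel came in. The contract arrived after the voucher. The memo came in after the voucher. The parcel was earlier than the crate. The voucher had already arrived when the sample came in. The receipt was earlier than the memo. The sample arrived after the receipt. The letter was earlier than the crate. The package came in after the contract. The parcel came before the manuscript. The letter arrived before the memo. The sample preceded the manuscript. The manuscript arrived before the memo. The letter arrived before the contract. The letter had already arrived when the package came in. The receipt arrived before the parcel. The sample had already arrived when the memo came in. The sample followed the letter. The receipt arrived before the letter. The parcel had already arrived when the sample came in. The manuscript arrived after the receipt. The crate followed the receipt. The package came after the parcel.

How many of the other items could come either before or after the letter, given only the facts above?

3

Forced before the letter: the receipt; forced after the letter: the contract, the crate, the manuscript, the memo, the package, and the sample.
That leaves the invoice, the parcel, and the voucher with no forced order relative to the letter — 3.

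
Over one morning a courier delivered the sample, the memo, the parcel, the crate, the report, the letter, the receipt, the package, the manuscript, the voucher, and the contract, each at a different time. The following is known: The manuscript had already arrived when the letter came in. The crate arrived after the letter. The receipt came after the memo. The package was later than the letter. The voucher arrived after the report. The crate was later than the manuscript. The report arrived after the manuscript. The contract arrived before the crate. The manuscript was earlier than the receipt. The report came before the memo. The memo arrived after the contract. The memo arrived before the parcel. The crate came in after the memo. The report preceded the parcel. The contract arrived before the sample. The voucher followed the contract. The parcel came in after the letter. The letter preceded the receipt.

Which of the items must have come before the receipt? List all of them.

Directly stated before the receipt: the letter, the manuscript, and the memo.
The contract reaches the receipt via the contract → the memo → the receipt.
The report reaches the receipt via the report → the memo → the receipt.
No chain forces the crate (or any of the others) ahead of the receipt.

the contract, the letter, the manuscript, the memo, the report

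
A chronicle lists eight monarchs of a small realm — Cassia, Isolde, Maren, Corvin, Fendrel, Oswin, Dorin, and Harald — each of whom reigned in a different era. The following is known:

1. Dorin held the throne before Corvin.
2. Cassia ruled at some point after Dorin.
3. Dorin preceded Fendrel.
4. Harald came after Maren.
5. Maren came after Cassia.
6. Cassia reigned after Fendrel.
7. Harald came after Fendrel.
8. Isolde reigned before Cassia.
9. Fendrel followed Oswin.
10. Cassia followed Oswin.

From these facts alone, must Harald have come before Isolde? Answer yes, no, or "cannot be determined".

Tracing the constraints gives Isolde → Cassia → Maren → Harald, so Isolde must come before Harald.
That means Harald cannot be before Isolde.

no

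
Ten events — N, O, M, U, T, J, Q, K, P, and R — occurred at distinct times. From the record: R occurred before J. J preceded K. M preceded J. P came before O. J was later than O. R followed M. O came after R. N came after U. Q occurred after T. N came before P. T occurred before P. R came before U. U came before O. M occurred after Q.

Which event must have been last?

Every other event has a chain of constraints placing it before K, so K is last.

K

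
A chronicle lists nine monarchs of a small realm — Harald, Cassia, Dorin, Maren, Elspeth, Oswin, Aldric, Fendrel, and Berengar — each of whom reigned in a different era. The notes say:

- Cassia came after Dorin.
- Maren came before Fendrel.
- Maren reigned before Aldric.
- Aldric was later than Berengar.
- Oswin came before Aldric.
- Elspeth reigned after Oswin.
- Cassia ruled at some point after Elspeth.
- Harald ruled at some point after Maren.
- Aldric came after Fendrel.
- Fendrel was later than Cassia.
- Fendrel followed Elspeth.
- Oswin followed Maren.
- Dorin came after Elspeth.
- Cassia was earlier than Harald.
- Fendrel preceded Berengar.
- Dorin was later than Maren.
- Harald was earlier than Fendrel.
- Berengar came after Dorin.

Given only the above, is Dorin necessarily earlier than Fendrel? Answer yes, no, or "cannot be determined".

Chain the constraints: Dorin → Cassia → Fendrel. Each link is directly stated, so Dorin comes before Fendrel.

yes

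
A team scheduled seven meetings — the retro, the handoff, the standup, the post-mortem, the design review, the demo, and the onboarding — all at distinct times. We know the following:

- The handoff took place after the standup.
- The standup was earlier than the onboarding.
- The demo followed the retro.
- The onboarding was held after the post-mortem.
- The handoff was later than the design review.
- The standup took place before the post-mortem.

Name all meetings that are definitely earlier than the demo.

the retro

Directly stated before the demo: the retro.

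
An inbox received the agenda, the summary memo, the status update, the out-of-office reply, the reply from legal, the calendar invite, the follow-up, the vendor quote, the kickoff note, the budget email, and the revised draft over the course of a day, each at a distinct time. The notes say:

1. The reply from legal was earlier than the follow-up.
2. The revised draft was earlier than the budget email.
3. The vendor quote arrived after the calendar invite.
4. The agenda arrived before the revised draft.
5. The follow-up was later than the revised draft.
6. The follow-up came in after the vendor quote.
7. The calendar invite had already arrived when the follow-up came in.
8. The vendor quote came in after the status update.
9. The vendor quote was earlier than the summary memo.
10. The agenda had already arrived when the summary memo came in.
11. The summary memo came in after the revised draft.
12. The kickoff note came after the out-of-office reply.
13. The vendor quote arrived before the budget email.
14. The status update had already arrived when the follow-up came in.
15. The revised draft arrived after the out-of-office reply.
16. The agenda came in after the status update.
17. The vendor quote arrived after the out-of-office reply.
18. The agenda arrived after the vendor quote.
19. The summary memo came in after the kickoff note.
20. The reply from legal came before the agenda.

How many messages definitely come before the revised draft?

6

Directly stated before the revised draft: the agenda and the out-of-office reply.
The calendar invite reaches the revised draft via the calendar invite → the vendor quote → the agenda → the revised draft.
The reply from legal reaches the revised draft via the reply from legal → the agenda → the revised draft.
The status update reaches the revised draft via the status update → the agenda → the revised draft.
Likewise the vendor quote reaches the revised draft by chaining the stated constraints.
No chain forces the summary memo (or any of the others) ahead of the revised draft.
That's the agenda, the calendar invite, the out-of-office reply, the reply from legal, the status update, and the vendor quote — 6 in all.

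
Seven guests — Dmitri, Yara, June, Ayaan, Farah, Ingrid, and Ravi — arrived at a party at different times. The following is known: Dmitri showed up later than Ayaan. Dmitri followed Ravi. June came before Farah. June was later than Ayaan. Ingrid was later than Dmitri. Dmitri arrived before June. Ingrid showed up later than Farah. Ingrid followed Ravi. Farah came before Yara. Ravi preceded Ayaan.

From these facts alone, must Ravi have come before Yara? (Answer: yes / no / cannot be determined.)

yes

Chain the constraints: Ravi → Dmitri → June → Farah → Yara. Each link is directly stated, so Ravi comes before Yara.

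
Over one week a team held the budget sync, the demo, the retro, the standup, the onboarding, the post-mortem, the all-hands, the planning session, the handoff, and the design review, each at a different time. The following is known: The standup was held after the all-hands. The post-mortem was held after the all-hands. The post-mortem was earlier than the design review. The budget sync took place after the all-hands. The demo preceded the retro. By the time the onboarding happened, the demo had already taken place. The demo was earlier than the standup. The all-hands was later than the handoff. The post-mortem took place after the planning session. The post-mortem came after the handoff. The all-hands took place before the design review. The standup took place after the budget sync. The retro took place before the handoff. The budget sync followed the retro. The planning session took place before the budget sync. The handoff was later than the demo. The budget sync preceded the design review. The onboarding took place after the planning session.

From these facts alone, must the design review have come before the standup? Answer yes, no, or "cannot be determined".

cannot be determined

No chain of stated constraints runs from the design review to the standup, and none runs from the standup to the design review either.
So the relative order of the design review and the standup is not fixed by the given facts.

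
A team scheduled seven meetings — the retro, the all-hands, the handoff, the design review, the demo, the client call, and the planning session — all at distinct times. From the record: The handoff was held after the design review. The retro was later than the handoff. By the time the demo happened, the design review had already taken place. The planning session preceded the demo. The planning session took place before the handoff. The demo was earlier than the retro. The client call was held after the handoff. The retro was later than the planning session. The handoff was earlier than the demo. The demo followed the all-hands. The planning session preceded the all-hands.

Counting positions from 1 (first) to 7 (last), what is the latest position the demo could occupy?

6

The demo must come before the retro — 1 meeting forced after it.
Everything else can be placed before the demo in some valid order, so the demo can sit as late as position 7 − 1 = 6.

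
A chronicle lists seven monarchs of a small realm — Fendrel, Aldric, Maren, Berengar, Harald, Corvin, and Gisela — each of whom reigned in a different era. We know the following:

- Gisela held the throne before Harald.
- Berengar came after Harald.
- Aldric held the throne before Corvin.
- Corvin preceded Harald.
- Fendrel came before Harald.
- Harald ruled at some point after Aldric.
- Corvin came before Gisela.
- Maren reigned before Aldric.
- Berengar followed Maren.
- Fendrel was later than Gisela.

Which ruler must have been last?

Berengar

Every other ruler has a chain of constraints placing them before Berengar, so Berengar is last.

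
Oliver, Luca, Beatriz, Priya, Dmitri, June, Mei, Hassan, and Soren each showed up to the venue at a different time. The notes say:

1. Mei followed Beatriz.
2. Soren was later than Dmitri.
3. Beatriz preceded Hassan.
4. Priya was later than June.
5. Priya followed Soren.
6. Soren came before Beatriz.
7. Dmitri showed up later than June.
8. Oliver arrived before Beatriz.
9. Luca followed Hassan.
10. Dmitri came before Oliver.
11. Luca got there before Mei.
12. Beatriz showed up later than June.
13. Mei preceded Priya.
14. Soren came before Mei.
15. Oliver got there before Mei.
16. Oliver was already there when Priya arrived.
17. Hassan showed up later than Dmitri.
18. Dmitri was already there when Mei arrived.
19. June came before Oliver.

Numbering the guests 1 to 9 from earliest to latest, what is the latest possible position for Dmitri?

2

Dmitri must come before Beatriz, Hassan, Luca, Mei, Oliver, Priya, and Soren — 7 guests forced after them.
Everything else can be placed before Dmitri in some valid order, so Dmitri can sit as late as position 9 − 7 = 2.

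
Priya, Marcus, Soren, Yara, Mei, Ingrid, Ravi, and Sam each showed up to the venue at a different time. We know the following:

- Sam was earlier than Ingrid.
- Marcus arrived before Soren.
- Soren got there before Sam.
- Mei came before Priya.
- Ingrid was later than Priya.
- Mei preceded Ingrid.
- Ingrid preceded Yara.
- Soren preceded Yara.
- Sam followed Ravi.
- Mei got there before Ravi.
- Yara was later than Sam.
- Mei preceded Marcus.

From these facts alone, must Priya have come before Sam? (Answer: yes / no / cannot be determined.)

No chain of stated constraints runs from Priya to Sam, and none runs from Sam to Priya either.
So the relative order of Priya and Sam is not fixed by the given facts.

cannot be determined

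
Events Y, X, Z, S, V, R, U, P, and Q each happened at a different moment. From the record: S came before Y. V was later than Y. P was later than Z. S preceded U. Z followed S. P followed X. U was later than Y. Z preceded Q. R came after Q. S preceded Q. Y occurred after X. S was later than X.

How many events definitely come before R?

4

Directly stated before R: Q.
S reaches R via S → Q → R.
X reaches R via X → S → Q → R.
Z reaches R via Z → Q → R.
No chain forces U (or any of the others) ahead of R.
That's Q, S, X, and Z — 4 in all.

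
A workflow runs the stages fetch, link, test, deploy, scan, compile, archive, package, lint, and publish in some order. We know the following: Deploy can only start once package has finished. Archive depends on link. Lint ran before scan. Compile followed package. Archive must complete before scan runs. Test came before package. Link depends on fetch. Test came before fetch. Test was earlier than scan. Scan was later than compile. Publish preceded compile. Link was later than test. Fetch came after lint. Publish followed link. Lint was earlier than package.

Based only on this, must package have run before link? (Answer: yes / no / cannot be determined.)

No chain of stated constraints runs from package to link, and none runs from link to package either.
So the relative order of package and link is not fixed by the given facts.

cannot be determined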